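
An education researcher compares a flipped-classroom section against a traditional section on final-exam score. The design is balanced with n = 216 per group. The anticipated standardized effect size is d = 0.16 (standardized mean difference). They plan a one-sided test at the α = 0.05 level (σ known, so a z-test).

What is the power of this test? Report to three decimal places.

Noncentrality parameter: δ = d·√(n/2) = 0.16 × √(216/2) = 1.6628
One-sided α = 0.05 → critical value z_{0.05} = 1.645.
Power = Φ(δ − 1.645) = Φ(0.018) = 0.5071.

Power ≈ 0.507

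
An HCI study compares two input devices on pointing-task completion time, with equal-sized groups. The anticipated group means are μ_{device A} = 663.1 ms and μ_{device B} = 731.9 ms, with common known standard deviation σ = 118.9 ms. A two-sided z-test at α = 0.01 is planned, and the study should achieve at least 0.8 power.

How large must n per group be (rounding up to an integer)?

n = 70 per group

Standardized effect: d = |μ_{device A} − μ_{device B}| / σ = |663.1 − 731.9| / 118.9 = 0.5786
Set Φ(δ − 2.576) = 0.8; then δ − 2.576 = Φ⁻¹(0.8) = 0.842, giving δ = 3.417.
(The Φ(−δ − z_{α/2}) term is vanishingly small for δ > 0 and is dropped in the standard sample-size formula.)
δ = d·√(n/2) ⇒ n = 2(δ/d)² = 2 × (3.417 / 0.5786)² = 69.76.
Round up to the next whole unit.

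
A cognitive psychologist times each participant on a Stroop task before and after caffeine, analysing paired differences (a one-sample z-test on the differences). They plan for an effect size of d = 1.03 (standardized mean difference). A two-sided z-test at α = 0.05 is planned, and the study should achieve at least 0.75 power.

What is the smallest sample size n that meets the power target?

Set Φ(δ − 1.960) = 0.75; then δ − 1.960 = Φ⁻¹(0.75) = 0.674, giving δ = 2.634.
(Ignoring the negligible lower-tail rejection probability gives the usual closed-form inversion.)
δ = d·√n ⇒ n = (δ/d)² = (2.634 / 1.03)² = 6.54.
Rounding up, n = 7.

n = 7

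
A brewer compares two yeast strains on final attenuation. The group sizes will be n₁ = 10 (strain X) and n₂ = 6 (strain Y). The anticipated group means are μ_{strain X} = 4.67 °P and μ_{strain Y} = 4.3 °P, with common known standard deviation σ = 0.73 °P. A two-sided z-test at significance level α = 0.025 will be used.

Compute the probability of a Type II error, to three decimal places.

Standardized effect: d = |μ_{strain X} − μ_{strain Y}| / σ = |4.67 − 4.3| / 0.73 = 0.5068
Noncentrality parameter: δ = d / √(1/n₁ + 1/n₂) = 0.5068 / √(1/10 + 1/6) = 0.9815
Critical value for a two-sided test at α = 0.025: z_{α/2} = 2.241.
Power = Φ(δ − 2.241) + Φ(−δ − 2.241) = Φ(-1.260) + Φ(-3.223) = 0.1039 + 0.0006 = 0.1045.
Type II error: β = 1 − power = 1 − 0.1045 = 0.8955.

β ≈ 0.896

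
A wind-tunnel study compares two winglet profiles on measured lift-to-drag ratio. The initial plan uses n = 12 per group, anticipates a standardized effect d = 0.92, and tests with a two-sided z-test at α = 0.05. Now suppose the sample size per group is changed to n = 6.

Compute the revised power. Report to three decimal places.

Power ≈ 0.357

With n = 6 per group: δ = d·√(n/2) = 0.92 × √(6/2) = 1.5935. Critical value z_{0.025} = 1.960.
Revised power = Φ(δ − 1.960) + Φ(−δ − 1.960) = Φ(-0.366) + Φ(-3.553) = 0.3570 + 0.0002 = 0.3572.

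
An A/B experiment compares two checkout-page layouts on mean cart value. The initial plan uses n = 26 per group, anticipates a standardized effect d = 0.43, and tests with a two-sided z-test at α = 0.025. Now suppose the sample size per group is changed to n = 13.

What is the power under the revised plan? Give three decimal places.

Power ≈ 0.127

With n = 13 per group: δ = d·√(n/2) = 0.43 × √(13/2) = 1.0963. Critical value z_{0.0125} = 2.241.
Revised power = Φ(δ − 2.241) + Φ(−δ − 2.241) = Φ(-1.145) + Φ(-3.338) = 0.1261 + 0.0004 = 0.1265.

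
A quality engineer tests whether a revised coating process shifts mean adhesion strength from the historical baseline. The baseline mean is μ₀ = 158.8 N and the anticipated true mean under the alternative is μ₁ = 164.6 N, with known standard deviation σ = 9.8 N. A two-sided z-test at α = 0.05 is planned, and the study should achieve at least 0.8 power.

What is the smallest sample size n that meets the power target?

n = 23

Standardized effect: d = |μ₁ − μ₀| / σ = |164.6 − 158.8| / 9.8 = 0.5918
For power 0.8 need Φ(δ − z_{0.025}) = 0.8, so δ = z_{0.025} + z_{0.20} = 1.960 + 0.842 = 2.802.
(For δ > 0 the lower-tail rejection region contributes negligibly to power, so the one-term inversion is standard.)
δ = d·√n ⇒ n = (δ/d)² = (2.802 / 0.5918)² = 22.41.
Round up to the next whole unit.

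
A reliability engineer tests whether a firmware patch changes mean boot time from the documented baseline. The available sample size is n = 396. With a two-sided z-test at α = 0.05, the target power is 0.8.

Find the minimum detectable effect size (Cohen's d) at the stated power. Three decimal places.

d ≈ 0.141

Required noncentrality: δ = z_{0.025} + z_{0.20} = 1.960 + 0.842 = 2.802.
(Lower-tail contribution to power is negligible for δ > 0.)
δ = d·√n ⇒ d = δ/√n = 2.802/√396 = 0.1408.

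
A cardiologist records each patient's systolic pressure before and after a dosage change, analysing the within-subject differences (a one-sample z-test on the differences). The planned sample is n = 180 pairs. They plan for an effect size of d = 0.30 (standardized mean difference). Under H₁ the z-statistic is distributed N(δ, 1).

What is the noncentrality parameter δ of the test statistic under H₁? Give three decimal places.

δ = d·√n = 0.30 × √180 = 4.0249

δ ≈ 4.025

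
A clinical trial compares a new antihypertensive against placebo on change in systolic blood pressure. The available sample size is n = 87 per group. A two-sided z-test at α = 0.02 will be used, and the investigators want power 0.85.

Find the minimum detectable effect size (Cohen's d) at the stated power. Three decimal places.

d ≈ 0.510

Need Φ(δ − 2.326) = 0.85, so δ = 2.326 + 1.036 = 3.363.
(The second rejection-region term Φ(−δ − z_{α/2}) is negligible and dropped.)
δ = d·√(n/2) ⇒ d = δ/√(n/2) = 3.363/√(87/2) = 0.5099.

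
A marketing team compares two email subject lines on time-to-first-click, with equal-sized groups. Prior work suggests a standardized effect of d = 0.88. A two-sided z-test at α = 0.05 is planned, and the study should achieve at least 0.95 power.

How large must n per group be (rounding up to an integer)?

For power 0.95 need Φ(δ − z_{0.025}) = 0.95, so δ = z_{0.025} + z_{0.05} = 1.960 + 1.645 = 3.605.
(For δ > 0 the lower-tail rejection region contributes negligibly to power, so the one-term inversion is standard.)
δ = d·√(n/2) ⇒ n = 2(δ/d)² = 2 × (3.605 / 0.88)² = 33.56.
Round up to the next whole unit.

n = 34 per group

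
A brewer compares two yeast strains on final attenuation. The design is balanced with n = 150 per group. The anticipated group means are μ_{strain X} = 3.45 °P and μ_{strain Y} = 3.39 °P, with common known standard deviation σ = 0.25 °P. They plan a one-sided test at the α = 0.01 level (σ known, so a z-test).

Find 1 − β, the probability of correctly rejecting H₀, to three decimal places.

Standardized effect: d = |μ_{strain X} − μ_{strain Y}| / σ = |3.45 − 3.39| / 0.25 = 0.2400
Noncentrality parameter: δ = d·√(n/2) = 0.2400 × √(150/2) = 2.0785
Critical value for a one-sided test at α = 0.01: z_α = 2.326.
Power = Φ(δ − 2.326) = Φ(-0.248) = 0.4021.

Power ≈ 0.402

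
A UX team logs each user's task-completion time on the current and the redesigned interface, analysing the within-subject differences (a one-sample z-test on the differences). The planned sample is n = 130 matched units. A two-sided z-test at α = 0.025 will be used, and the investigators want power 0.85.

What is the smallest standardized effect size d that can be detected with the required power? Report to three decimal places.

Need Φ(δ − 2.241) = 0.85, so δ = 2.241 + 1.036 = 3.278.
(The second rejection-region term Φ(−δ − z_{α/2}) is negligible and dropped.)
δ = d·√n ⇒ d = δ/√n = 3.278/√130 = 0.2875.

d ≈ 0.287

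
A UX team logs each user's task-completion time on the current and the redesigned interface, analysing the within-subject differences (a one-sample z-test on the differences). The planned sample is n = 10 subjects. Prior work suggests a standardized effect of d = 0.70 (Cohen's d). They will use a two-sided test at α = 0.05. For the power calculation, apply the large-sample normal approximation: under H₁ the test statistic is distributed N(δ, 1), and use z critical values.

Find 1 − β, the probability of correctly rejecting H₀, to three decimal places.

Power ≈ 0.600

Noncentrality parameter: δ = d·√n = 0.70 × √10 = 2.2136
Two-sided α = 0.05 → critical value z_{0.025} = 1.960.
Power = Φ(δ − 1.960) + Φ(−δ − 1.960) = Φ(0.254) + Φ(-4.174) = 0.6001 + 0.0000 = 0.6001.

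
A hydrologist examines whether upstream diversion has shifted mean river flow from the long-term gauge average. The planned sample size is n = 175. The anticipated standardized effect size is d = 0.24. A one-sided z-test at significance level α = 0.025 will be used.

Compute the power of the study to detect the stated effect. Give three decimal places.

Noncentrality parameter: δ = d·√n = 0.24 × √175 = 3.1749
Critical value for a one-sided test at α = 0.025: z_α = 1.960.
Power = Φ(δ − 1.960) = Φ(1.215) = 0.8878.

Power ≈ 0.888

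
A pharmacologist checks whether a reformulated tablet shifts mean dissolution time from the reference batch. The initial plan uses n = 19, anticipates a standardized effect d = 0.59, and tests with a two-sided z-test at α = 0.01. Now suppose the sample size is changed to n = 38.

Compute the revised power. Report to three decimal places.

With n = 38: δ = d·√n = 0.59 × √38 = 3.6370. Critical value z_{0.005} = 2.576.
Revised power = Φ(δ − 2.576) + Φ(−δ − 2.576) = Φ(1.061) + Φ(-6.213) = 0.8557 + 0.0000 = 0.8557.

Power ≈ 0.856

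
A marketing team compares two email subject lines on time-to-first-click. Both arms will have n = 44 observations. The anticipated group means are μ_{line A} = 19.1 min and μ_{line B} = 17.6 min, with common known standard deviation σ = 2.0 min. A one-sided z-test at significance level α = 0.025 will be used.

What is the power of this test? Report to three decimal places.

Power ≈ 0.940

Standardized effect: d = |μ_{line A} − μ_{line B}| / σ = |19.1 − 17.6| / 2.0 = 0.7500
Noncentrality parameter: δ = d·√(n/2) = 0.7500 × √(44/2) = 3.5178
Critical value for a one-sided test at α = 0.025: z_α = 1.960.
Power = Φ(δ − 1.960) = Φ(1.558) = 0.9404.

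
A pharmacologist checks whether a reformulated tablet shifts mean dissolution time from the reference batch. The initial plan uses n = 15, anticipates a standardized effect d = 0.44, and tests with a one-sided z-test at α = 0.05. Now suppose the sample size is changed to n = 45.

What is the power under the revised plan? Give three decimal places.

With n = 45: δ = d·√n = 0.44 × √45 = 2.9516. Critical value z_{0.05} = 1.645.
Revised power = P(Z > 1.645 − δ) = Φ(1.307) = 0.9044.

Power ≈ 0.904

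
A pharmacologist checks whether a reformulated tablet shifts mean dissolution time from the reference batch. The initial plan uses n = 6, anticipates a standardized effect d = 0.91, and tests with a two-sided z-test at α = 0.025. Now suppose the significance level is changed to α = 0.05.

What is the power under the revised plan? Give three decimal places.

δ = d·√n = 0.91 × √6 = 2.2290 (unchanged). New critical value: z_{0.025} = 1.960.
Revised power = Φ(δ − 1.960) + Φ(−δ − 1.960) = Φ(0.269) + Φ(-4.189) = 0.6061 + 0.0000 = 0.6061.

Power ≈ 0.606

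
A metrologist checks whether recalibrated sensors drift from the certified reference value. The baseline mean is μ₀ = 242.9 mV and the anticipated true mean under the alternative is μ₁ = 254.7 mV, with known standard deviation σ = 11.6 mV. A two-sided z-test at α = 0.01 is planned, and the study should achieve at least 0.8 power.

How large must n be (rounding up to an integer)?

Standardized effect: d = |μ₁ − μ₀| / σ = |254.7 − 242.9| / 11.6 = 1.0172
Set Φ(δ − 2.576) = 0.8; then δ − 2.576 = Φ⁻¹(0.8) = 0.842, giving δ = 3.417.
(The Φ(−δ − z_{α/2}) term is vanishingly small for δ > 0 and is dropped in the standard sample-size formula.)
δ = d·√n ⇒ n = (δ/d)² = (3.417 / 1.0172)² = 11.29.
Rounding up, n = 12.

n = 12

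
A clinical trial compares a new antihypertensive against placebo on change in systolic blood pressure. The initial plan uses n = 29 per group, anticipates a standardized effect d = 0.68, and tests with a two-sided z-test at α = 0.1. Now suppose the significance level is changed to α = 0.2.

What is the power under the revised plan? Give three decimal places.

Power ≈ 0.905

δ = d·√(n/2) = 0.68 × √(29/2) = 2.5894 (unchanged). New critical value: z_{0.1} = 1.282.
Revised power = Φ(δ − 1.282) + Φ(−δ − 1.282) = Φ(1.308) + Φ(-3.871) = 0.9045 + 0.0001 = 0.9046.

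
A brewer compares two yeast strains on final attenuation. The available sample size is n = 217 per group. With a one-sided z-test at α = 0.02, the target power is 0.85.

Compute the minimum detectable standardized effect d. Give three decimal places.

Need Φ(δ − 2.054) = 0.85, so δ = 2.054 + 1.036 = 3.090.
δ = d·√(n/2) ⇒ d = δ/√(n/2) = 3.090/√(217/2) = 0.2967.

d ≈ 0.297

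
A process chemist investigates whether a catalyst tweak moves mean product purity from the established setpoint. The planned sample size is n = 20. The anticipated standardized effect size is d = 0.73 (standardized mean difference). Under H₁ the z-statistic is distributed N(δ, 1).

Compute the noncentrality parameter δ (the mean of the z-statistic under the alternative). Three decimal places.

δ = d·√n = 0.73 × √20 = 3.2647

δ ≈ 3.265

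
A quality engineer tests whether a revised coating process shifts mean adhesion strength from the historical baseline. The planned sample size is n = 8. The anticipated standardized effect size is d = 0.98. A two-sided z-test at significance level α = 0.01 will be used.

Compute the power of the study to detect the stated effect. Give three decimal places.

Noncentrality parameter: δ = d·√n = 0.98 × √8 = 2.7719
Two-sided α = 0.01 → critical value z_{0.005} = 2.576.
Power = Φ(δ − 2.576) + Φ(−δ − 2.576) = Φ(0.196) + Φ(-5.348) = 0.5777 + 0.0000 = 0.5777.

Power ≈ 0.578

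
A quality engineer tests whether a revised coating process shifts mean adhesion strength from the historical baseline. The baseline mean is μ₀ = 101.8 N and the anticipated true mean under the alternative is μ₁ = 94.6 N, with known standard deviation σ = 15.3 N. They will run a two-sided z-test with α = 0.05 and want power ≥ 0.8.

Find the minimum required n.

Standardized effect: d = |μ₁ − μ₀| / σ = |94.6 − 101.8| / 15.3 = 0.4706
Set Φ(δ − 1.960) = 0.8; then δ − 1.960 = Φ⁻¹(0.8) = 0.842, giving δ = 2.802.
(For δ > 0 the lower-tail rejection region contributes negligibly to power, so the one-term inversion is standard.)
δ = d·√n ⇒ n = (δ/d)² = (2.802 / 0.4706)² = 35.44.
Round up to the next whole unit.

n = 36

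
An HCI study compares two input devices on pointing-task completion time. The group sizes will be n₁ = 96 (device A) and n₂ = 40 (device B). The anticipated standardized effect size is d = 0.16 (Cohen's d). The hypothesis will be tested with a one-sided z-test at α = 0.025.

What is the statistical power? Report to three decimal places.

Power ≈ 0.134

Noncentrality parameter: δ = d / √(1/n₁ + 1/n₂) = 0.16 / √(1/96 + 1/40) = 0.8502
One-sided α = 0.025 → critical value z_{0.025} = 1.960.
Power = Φ(δ − 1.960) = Φ(-1.110) = 0.1335.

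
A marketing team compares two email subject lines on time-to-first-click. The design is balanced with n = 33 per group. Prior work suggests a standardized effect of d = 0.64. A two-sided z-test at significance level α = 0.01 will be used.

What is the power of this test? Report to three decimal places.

Noncentrality parameter: δ = d·√(n/2) = 0.64 × √(33/2) = 2.5997
Critical value for a two-sided test at α = 0.01: z_{α/2} = 2.576.
Power = Φ(δ − 2.576) + Φ(−δ − 2.576) = Φ(0.024) + Φ(-5.176) = 0.5095 + 0.0000 = 0.5095.

Power ≈ 0.510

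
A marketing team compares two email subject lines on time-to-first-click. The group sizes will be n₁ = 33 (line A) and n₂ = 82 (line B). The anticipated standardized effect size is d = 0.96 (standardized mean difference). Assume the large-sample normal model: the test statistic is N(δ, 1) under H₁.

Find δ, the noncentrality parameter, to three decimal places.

δ = d / √(1/n₁ + 1/n₂) = 0.96 / √(1/33 + 1/82) = 4.6568

δ ≈ 4.657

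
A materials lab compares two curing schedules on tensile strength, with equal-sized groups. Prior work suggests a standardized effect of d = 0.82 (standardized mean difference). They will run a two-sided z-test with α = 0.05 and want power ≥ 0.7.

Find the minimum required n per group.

For power 0.7 need Φ(δ − z_{0.025}) = 0.7, so δ = z_{0.025} + z_{0.30} = 1.960 + 0.524 = 2.484.
(The Φ(−δ − z_{α/2}) term is vanishingly small for δ > 0 and is dropped in the standard sample-size formula.)
δ = d·√(n/2) ⇒ n = 2(δ/d)² = 2 × (2.484 / 0.82)² = 18.36.
Rounding up, n = 19 per group.

n = 19 per group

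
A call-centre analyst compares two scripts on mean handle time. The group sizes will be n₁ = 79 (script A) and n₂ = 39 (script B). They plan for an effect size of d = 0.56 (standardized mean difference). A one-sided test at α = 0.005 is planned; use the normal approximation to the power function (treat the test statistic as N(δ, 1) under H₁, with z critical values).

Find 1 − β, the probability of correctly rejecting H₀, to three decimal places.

Noncentrality parameter: δ = d / √(1/n₁ + 1/n₂) = 0.56 / √(1/79 + 1/39) = 2.8615
One-sided α = 0.005 → critical value z_{0.005} = 2.576.
Power = Φ(δ − 2.576) = Φ(0.286) = 0.6124.

Power ≈ 0.612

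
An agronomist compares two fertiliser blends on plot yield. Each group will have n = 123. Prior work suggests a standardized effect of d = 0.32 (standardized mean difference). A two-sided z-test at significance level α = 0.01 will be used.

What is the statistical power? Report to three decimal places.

Power ≈ 0.474

Noncentrality parameter: δ = d·√(n/2) = 0.32 × √(123/2) = 2.5095
Critical value for a two-sided test at α = 0.01: z_{α/2} = 2.576.
Power = Φ(δ − 2.576) + Φ(−δ − 2.576) = Φ(-0.066) + Φ(-5.085) = 0.4736 + 0.0000 = 0.4736.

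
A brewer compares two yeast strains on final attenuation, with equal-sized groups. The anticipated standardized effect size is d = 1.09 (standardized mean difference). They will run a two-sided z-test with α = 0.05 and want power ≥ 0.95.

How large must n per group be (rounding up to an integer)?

For power 0.95 need Φ(δ − z_{0.025}) = 0.95, so δ = z_{0.025} + z_{0.05} = 1.960 + 1.645 = 3.605.
(The Φ(−δ − z_{α/2}) term is vanishingly small for δ > 0 and is dropped in the standard sample-size formula.)
δ = d·√(n/2) ⇒ n = 2(δ/d)² = 2 × (3.605 / 1.09)² = 21.87.
Round up to the next whole unit.

n = 22 per group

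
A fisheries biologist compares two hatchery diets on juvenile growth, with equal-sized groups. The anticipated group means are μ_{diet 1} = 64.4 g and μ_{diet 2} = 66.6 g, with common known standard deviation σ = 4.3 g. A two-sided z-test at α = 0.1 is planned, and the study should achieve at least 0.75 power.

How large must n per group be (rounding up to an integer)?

n = 42 per group

Standardized effect: d = |μ_{diet 1} − μ_{diet 2}| / σ = |64.4 − 66.6| / 4.3 = 0.5116
Set Φ(δ − 1.645) = 0.75; then δ − 1.645 = Φ⁻¹(0.75) = 0.674, giving δ = 2.319.
(The Φ(−δ − z_{α/2}) term is vanishingly small for δ > 0 and is dropped in the standard sample-size formula.)
δ = d·√(n/2) ⇒ n = 2(δ/d)² = 2 × (2.319 / 0.5116)² = 41.10.
Round up to the next whole unit.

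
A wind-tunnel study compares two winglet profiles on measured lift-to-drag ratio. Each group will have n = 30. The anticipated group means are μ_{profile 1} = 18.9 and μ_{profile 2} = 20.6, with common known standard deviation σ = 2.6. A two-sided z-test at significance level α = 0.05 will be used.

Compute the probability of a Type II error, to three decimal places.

β ≈ 0.284

Standardized effect: d = |μ_{profile 1} − μ_{profile 2}| / σ = |18.9 − 20.6| / 2.6 = 0.6538
Noncentrality parameter: δ = d·√(n/2) = 0.6538 × √(30/2) = 2.5323
Critical value for a two-sided test at α = 0.05: z_{α/2} = 1.960.
Power = Φ(δ − 1.960) + Φ(−δ − 1.960) = Φ(0.572) + Φ(-4.492) = 0.7165 + 0.0000 = 0.7165.
Type II error: β = 1 − power = 1 − 0.7165 = 0.2835.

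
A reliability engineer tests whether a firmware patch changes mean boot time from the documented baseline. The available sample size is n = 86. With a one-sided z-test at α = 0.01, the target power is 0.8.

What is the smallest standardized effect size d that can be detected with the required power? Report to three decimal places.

d ≈ 0.342

Required noncentrality: δ = z_{0.01} + z_{0.20} = 2.326 + 0.842 = 3.168.
δ = d·√n ⇒ d = δ/√n = 3.168/√86 = 0.3416.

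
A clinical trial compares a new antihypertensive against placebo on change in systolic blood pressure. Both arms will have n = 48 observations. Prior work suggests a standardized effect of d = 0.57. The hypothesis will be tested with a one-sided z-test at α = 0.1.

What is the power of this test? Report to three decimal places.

Power ≈ 0.935

Noncentrality parameter: δ = d·√(n/2) = 0.57 × √(48/2) = 2.7924
One-sided α = 0.1 → critical value z_{0.1} = 1.282.
Power = Φ(δ − 1.282) = Φ(1.511) = 0.9346.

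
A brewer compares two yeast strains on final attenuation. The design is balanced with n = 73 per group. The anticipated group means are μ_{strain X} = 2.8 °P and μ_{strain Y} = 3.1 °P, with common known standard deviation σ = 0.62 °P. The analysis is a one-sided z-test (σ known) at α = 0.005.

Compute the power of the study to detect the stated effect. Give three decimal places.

Power ≈ 0.636

Standardized effect: d = |μ_{strain X} − μ_{strain Y}| / σ = |2.8 − 3.1| / 0.62 = 0.4839
Noncentrality parameter: δ = d·√(n/2) = 0.4839 × √(73/2) = 2.9233
One-sided α = 0.005 → critical value z_{0.005} = 2.576.
Power = P(Z > 2.576 − δ) = Φ(0.347) = 0.6359.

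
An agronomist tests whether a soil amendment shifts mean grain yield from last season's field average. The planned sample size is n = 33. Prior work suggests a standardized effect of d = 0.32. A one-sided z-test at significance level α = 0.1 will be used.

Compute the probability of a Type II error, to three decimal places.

β ≈ 0.289

Noncentrality parameter: λ = d·√n = 0.32 × √33 = 1.8383
Critical value for a one-sided test at α = 0.1: z_α = 1.282.
Power = Φ(λ − 1.282) = Φ(0.557) = 0.7111.
Type II error: β = 1 − power = 1 − 0.7111 = 0.2889.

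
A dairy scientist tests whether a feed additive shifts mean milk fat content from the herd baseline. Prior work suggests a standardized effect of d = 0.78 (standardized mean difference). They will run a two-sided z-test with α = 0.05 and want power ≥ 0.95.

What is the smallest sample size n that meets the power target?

n = 22

For power 0.95 need Φ(δ − z_{0.025}) = 0.95, so δ = z_{0.025} + z_{0.05} = 1.960 + 1.645 = 3.605.
(For δ > 0 the lower-tail rejection region contributes negligibly to power, so the one-term inversion is standard.)
δ = d·√n ⇒ n = (δ/d)² = (3.605 / 0.78)² = 21.36.
Rounding up, n = 22.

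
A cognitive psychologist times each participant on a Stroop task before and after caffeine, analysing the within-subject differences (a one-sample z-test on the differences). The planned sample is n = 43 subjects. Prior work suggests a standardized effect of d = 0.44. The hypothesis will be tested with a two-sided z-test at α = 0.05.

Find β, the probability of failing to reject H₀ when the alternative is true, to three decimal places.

β ≈ 0.177

Noncentrality parameter: λ = d·√n = 0.44 × √43 = 2.8853
Two-sided α = 0.05 → critical value z_{0.025} = 1.960.
Power = Φ(λ − 1.960) + Φ(−λ − 1.960) = Φ(0.925) + Φ(-4.845) = 0.8226 + 0.0000 = 0.8226.
Type II error: β = 1 − power = 1 − 0.8226 = 0.1774.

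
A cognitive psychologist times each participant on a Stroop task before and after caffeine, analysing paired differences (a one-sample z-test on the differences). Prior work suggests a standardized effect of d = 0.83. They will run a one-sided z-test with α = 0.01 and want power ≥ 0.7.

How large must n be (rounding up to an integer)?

Set Φ(δ − 2.326) = 0.7; then δ − 2.326 = Φ⁻¹(0.7) = 0.524, giving δ = 2.851.
δ = d·√n ⇒ n = (δ/d)² = (2.851 / 0.83)² = 11.80.
Rounding up, n = 12.

n = 12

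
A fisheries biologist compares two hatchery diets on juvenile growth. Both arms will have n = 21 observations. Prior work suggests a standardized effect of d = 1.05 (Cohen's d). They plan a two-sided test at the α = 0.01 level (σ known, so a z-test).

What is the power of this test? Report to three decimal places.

Noncentrality parameter: δ = d·√(n/2) = 1.05 × √(21/2) = 3.4024
Critical value for a two-sided test at α = 0.01: z_{α/2} = 2.576.
Power = Φ(δ − 2.576) + Φ(−δ − 2.576) = Φ(0.827) + Φ(-5.978) = 0.7958 + 0.0000 = 0.7958.

Power ≈ 0.796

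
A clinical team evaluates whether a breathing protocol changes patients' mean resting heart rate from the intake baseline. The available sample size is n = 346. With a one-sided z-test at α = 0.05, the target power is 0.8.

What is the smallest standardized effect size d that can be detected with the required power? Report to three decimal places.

Need Φ(δ − 1.645) = 0.8, so δ = 1.645 + 0.842 = 2.486.
δ = d·√n ⇒ d = δ/√n = 2.486/√346 = 0.1337.

d ≈ 0.134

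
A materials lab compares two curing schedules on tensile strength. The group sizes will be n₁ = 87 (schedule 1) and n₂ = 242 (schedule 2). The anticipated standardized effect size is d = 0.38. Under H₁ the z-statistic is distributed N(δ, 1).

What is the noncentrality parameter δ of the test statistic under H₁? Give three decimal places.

δ = d / √(1/n₁ + 1/n₂) = 0.38 / √(1/87 + 1/242) = 3.0399

δ ≈ 3.040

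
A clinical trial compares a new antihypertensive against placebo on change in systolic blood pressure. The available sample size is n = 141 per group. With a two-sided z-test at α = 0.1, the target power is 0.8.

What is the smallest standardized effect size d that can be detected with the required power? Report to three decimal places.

d ≈ 0.296

Required noncentrality: δ = z_{0.05} + z_{0.20} = 1.645 + 0.842 = 2.486.
(Lower-tail contribution to power is negligible for δ > 0.)
δ = d·√(n/2) ⇒ d = δ/√(n/2) = 2.486/√(141/2) = 0.2961.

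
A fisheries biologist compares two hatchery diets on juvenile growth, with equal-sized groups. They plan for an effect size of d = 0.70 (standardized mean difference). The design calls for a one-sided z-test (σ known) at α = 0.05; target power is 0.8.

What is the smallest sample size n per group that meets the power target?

Set Φ(δ − 1.645) = 0.8; then δ − 1.645 = Φ⁻¹(0.8) = 0.842, giving δ = 2.486.
δ = d·√(n/2) ⇒ n = 2(δ/d)² = 2 × (2.486 / 0.70)² = 25.23.
Rounding up, n = 26 per group.

n = 26 per group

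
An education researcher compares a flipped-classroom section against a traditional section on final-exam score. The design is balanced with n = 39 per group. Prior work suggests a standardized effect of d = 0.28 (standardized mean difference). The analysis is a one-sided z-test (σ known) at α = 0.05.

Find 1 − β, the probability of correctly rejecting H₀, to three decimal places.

Power ≈ 0.341

Noncentrality parameter: δ = d·√(n/2) = 0.28 × √(39/2) = 1.2364
Critical value for a one-sided test at α = 0.05: z_α = 1.645.
Power = P(Z > 1.645 − δ) = Φ(-0.408) = 0.3415.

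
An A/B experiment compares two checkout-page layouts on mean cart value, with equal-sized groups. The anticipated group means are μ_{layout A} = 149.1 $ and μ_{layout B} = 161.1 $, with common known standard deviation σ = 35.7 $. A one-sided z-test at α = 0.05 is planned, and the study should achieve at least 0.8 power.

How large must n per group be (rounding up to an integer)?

Standardized effect: d = |μ_{layout A} − μ_{layout B}| / σ = |149.1 − 161.1| / 35.7 = 0.3361
For power 0.8 need Φ(δ − z_{0.05}) = 0.8, so δ = z_{0.05} + z_{0.20} = 1.645 + 0.842 = 2.486.
δ = d·√(n/2) ⇒ n = 2(δ/d)² = 2 × (2.486 / 0.3361)² = 109.44.
Rounding up, n = 110 per group.

n = 110 per group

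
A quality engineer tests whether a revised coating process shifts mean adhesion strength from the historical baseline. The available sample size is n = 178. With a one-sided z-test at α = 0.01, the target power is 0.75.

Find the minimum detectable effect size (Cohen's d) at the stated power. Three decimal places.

d ≈ 0.225

Need Φ(δ − 2.326) = 0.75, so δ = 2.326 + 0.674 = 3.001.
δ = d·√n ⇒ d = δ/√n = 3.001/√178 = 0.2249.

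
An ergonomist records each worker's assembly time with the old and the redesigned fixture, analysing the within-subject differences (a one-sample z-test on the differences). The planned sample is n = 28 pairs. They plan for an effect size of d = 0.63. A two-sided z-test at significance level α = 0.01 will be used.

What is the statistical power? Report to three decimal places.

Noncentrality parameter: δ = d·√n = 0.63 × √28 = 3.3336
Critical value for a two-sided test at α = 0.01: z_{α/2} = 2.576.
Power = Φ(δ − 2.576) + Φ(−δ − 2.576) = Φ(0.758) + Φ(-5.909) = 0.7757 + 0.0000 = 0.7757.

Power ≈ 0.776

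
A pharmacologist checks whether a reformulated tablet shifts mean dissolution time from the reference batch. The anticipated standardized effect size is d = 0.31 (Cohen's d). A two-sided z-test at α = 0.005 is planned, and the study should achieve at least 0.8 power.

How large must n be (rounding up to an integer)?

n = 139

For power 0.8 need Φ(δ − z_{0.0025}) = 0.8, so δ = z_{0.0025} + z_{0.20} = 2.807 + 0.842 = 3.649.
(Ignoring the negligible lower-tail rejection probability gives the usual closed-form inversion.)
δ = d·√n ⇒ n = (δ/d)² = (3.649 / 0.31)² = 138.53.
Rounding up, n = 139.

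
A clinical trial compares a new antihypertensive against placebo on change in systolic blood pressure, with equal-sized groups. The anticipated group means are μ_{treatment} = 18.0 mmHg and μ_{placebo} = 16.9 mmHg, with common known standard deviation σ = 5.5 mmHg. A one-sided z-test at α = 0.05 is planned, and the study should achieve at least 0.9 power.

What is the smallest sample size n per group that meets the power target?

n = 429 per group

Standardized effect: d = |μ_{treatment} − μ_{placebo}| / σ = |18.0 − 16.9| / 5.5 = 0.2000
Set Φ(δ − 1.645) = 0.9; then δ − 1.645 = Φ⁻¹(0.9) = 1.282, giving δ = 2.926.
δ = d·√(n/2) ⇒ n = 2(δ/d)² = 2 × (2.926 / 0.2000)² = 428.19.
Round up to the next whole unit.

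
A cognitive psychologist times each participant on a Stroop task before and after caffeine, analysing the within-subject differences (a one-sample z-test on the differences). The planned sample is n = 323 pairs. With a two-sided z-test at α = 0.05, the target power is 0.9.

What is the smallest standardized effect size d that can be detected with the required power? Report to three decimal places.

Required noncentrality: δ = z_{0.025} + z_{0.10} = 1.960 + 1.282 = 3.242.
(Lower-tail contribution to power is negligible for δ > 0.)
δ = d·√n ⇒ d = δ/√n = 3.242/√323 = 0.1804.

d ≈ 0.180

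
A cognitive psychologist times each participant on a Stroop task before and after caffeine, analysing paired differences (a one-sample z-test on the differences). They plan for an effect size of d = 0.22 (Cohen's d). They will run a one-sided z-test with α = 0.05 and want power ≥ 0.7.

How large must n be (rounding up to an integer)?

n = 98

For power 0.7 need Φ(δ − z_{0.05}) = 0.7, so δ = z_{0.05} + z_{0.30} = 1.645 + 0.524 = 2.169.
δ = d·√n ⇒ n = (δ/d)² = (2.169 / 0.22)² = 97.22.
Rounding up, n = 98.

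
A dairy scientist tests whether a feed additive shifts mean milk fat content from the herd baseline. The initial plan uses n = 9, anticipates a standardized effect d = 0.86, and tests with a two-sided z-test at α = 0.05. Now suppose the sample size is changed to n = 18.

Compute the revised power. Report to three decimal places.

With n = 18: δ = d·√n = 0.86 × √18 = 3.6487. Critical value z_{0.025} = 1.960.
Revised power = Φ(δ − 1.960) + Φ(−δ − 1.960) = Φ(1.689) + Φ(-5.609) = 0.9544 + 0.0000 = 0.9544.

Power ≈ 0.954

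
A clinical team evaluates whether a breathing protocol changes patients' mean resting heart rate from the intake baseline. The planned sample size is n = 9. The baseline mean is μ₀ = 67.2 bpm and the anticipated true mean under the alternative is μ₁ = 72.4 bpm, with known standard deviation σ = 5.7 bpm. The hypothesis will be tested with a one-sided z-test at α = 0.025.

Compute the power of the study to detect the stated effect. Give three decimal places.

Standardized effect: d = |μ₁ − μ₀| / σ = |72.4 − 67.2| / 5.7 = 0.9123
Noncentrality parameter: δ = d·√n = 0.9123 × √9 = 2.7368
Critical value for a one-sided test at α = 0.025: z_α = 1.960.
Power = Φ(δ − 1.960) = Φ(0.777) = 0.7814.

Power ≈ 0.781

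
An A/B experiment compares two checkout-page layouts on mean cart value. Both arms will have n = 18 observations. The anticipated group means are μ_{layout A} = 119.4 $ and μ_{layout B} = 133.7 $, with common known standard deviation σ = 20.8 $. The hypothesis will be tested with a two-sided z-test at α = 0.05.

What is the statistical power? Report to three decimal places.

Power ≈ 0.541

Standardized effect: d = |μ_{layout A} − μ_{layout B}| / σ = |119.4 − 133.7| / 20.8 = 0.6875
Noncentrality parameter: δ = d·√(n/2) = 0.6875 × √(18/2) = 2.0625
Two-sided α = 0.05 → critical value z_{0.025} = 1.960.
Power = Φ(δ − 1.960) + Φ(−δ − 1.960) = Φ(0.103) + Φ(-4.022) = 0.5408 + 0.0000 = 0.5409.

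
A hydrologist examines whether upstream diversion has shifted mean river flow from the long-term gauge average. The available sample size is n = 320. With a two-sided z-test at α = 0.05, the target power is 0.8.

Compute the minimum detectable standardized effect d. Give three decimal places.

d ≈ 0.157

Need Φ(δ − 1.960) = 0.8, so δ = 1.960 + 0.842 = 2.802.
(Lower-tail contribution to power is negligible for δ > 0.)
δ = d·√n ⇒ d = δ/√n = 2.802/√320 = 0.1566.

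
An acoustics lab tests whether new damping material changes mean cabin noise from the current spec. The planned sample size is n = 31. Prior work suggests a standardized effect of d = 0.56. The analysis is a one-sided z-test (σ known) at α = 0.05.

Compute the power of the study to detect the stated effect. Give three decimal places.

Noncentrality parameter: δ = d·√n = 0.56 × √31 = 3.1179
One-sided α = 0.05 → critical value z_{0.05} = 1.645.
Power = P(Z > 1.645 − δ) = Φ(1.473) = 0.9296.

Power ≈ 0.930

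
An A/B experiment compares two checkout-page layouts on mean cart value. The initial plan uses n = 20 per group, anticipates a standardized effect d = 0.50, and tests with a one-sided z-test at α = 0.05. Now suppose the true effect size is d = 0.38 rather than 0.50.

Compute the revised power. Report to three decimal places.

Power ≈ 0.329

With d = 0.38: δ = d·√(n/2) = 0.38 × √(20/2) = 1.2017. Critical value z_{0.05} = 1.645.
Revised power = Φ(δ − 1.645) = Φ(-0.443) = 0.3288.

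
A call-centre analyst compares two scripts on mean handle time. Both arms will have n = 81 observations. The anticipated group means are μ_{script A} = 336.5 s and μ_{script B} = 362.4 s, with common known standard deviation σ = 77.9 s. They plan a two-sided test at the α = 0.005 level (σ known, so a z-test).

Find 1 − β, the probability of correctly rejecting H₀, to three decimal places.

Power ≈ 0.245

Standardized effect: d = |μ_{script A} − μ_{script B}| / σ = |336.5 − 362.4| / 77.9 = 0.3325
Noncentrality parameter: δ = d·√(n/2) = 0.3325 × √(81/2) = 2.1159
Critical value for a two-sided test at α = 0.005: z_{α/2} = 2.807.
Power = Φ(δ − 2.807) + Φ(−δ − 2.807) = Φ(-0.691) + Φ(-4.923) = 0.2447 + 0.0000 = 0.2447.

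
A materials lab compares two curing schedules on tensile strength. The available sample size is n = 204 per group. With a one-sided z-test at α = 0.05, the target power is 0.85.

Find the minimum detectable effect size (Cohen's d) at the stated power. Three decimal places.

d ≈ 0.265

Required noncentrality: δ = z_{0.05} + z_{0.15} = 1.645 + 1.036 = 2.681.
δ = d·√(n/2) ⇒ d = δ/√(n/2) = 2.681/√(204/2) = 0.2655.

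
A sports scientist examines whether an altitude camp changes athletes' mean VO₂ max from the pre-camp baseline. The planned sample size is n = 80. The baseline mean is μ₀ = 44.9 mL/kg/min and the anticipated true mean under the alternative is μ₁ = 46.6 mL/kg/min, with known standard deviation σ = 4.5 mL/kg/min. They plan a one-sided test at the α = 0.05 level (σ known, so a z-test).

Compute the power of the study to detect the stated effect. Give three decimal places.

Standardized effect: d = |μ₁ − μ₀| / σ = |46.6 − 44.9| / 4.5 = 0.3778
Noncentrality parameter: δ = d·√n = 0.3778 × √80 = 3.3789
One-sided α = 0.05 → critical value z_{0.05} = 1.645.
Power = Φ(δ − 1.645) = Φ(1.734) = 0.9585.

Power ≈ 0.959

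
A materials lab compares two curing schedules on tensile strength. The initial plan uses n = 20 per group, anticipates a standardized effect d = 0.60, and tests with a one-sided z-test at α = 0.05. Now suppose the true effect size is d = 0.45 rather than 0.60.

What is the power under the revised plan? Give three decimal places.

Power ≈ 0.412

With d = 0.45: δ = d·√(n/2) = 0.45 × √(20/2) = 1.4230. Critical value z_{0.05} = 1.645.
Revised power = Φ(δ − 1.645) = Φ(-0.222) = 0.4122.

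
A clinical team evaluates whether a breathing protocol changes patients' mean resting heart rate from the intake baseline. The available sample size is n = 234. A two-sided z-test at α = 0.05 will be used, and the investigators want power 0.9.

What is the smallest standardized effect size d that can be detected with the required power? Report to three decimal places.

d ≈ 0.212

Required noncentrality: δ = z_{0.025} + z_{0.10} = 1.960 + 1.282 = 3.242.
(The second rejection-region term Φ(−δ − z_{α/2}) is negligible and dropped.)
δ = d·√n ⇒ d = δ/√n = 3.242/√234 = 0.2119.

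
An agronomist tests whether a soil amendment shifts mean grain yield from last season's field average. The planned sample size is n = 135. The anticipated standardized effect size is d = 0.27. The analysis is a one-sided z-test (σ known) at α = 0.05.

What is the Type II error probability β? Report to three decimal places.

β ≈ 0.068

Noncentrality parameter: δ = d·√n = 0.27 × √135 = 3.1371
One-sided α = 0.05 → critical value z_{0.05} = 1.645.
Power = Φ(δ − 1.645) = Φ(1.492) = 0.9322.
Type II error: β = 1 − power = 1 − 0.9322 = 0.0678.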